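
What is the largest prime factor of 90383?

71

90383 = 19 · 4757
4757 = 67 · 71
71 is prime.
So 90383 = 19 · 67 · 71; the largest prime factor is 71.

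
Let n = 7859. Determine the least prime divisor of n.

7859 is odd.
Digit sum 29, not divisible by 3.
Ends in 9: not divisible by 5.
7: 7859 = 7·1122 + 5
11: 7859 = 11·714 + 5
13: 7859 = 13·604 + 7
17: 7859 = 17·462 + 5
19: 7859 = 19·413 + 12
23: 7859 = 23·341 + 16
29: 7859 = 29·271

29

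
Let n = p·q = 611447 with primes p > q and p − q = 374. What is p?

991

Since p = q + 374, we have 611447 = q(q + 374), so q² + 374q − 611447 = 0.
Discriminant: 374² + 4·611447 = 139876 + 2445788 = 2585664; √2585664 = 1608.
q = (−374 + 1608)/2 = 617, and p = q + 374 = 991.
Check: 617 · 991 = 611447.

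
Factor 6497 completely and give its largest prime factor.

89

6497 = 73 · 89
89 is prime.
So 6497 = 73 · 89; the largest prime factor is 89.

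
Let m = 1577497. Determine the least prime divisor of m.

31

1577497 is odd.
Digit sum 40, not divisible by 3.
Ends in 7: not divisible by 5.
7: 1577497 = 7·225356 + 5
11: 1577497 = 11·143408 + 9
13: 1577497 = 13·121345 + 12
17: 1577497 = 17·92793 + 16
19: 1577497 = 19·83026 + 3
23: 1577497 = 23·68586 + 19
29: 1577497 = 29·54396 + 13
31: 1577497 = 31·50887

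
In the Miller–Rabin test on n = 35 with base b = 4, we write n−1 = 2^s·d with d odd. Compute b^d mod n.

9

35 − 1 = 34 = 2^1 · 17, so d = 17.
4^1 ≡ 4 (mod 35)
4^2 ≡ 4^2 = 16 ≡ 16 (mod 35)
4^4 ≡ 16^2 = 256 ≡ 11 (mod 35)
4^8 ≡ 11^2 = 121 ≡ 16 (mod 35)
4^16 ≡ 16^2 = 256 ≡ 11 (mod 35)
17 = 16 + 1 in binary powers of 2.
So 4^17 ≡ 11 · 4 ≡ 9 (mod 35).
Squaring chain: 9; never reaches −1, so base 4 is a Miller–Rabin witness that 35 is composite.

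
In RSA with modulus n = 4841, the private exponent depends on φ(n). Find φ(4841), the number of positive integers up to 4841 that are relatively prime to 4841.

4692

Factor: 4841 = 47 · 103.
φ(4841) = (47−1) · (103−1) = 46 · 102 = 4692.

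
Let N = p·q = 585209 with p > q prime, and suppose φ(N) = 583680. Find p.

φ(n) = (p−1)(q−1) = n − (p+q) + 1, so p + q = 585209 − 583680 + 1 = 1530.
p and q are the roots of t² − 1530t + 585209 = 0.
Discriminant: 1530² − 4·585209 = 2340900 − 2340836 = 64; √64 = 8.
q = (1530 − 8)/2 = 761, p = (1530 + 8)/2 = 769.
Check: 761 · 769 = 585209.

769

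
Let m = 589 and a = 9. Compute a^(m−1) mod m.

9^1 ≡ 9 (mod 589)
9^2 ≡ 9^2 = 81 ≡ 81 (mod 589)
9^4 ≡ 81^2 = 6561 ≡ 82 (mod 589)
9^8 ≡ 82^2 = 6724 ≡ 245 (mod 589)
9^16 ≡ 245^2 = 60025 ≡ 536 (mod 589)
9^32 ≡ 536^2 = 287296 ≡ 453 (mod 589)
9^64 ≡ 453^2 = 205209 ≡ 237 (mod 589)
9^128 ≡ 237^2 = 56169 ≡ 214 (mod 589)
9^256 ≡ 214^2 = 45796 ≡ 443 (mod 589)
9^512 ≡ 443^2 = 196249 ≡ 112 (mod 589)
588 = 512 + 64 + 8 + 4 in binary powers of 2.
So 9^588 ≡ 112 · 237 · 245 · 82 ≡ 140 (mod 589).
Since 140 ≠ 1, base 9 is a Fermat witness: 589 is composite.

140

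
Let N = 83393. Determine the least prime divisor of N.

83393 is odd.
Digit sum 26, not divisible by 3.
Ends in 3: not divisible by 5.
7: 83393 = 7·11913 + 2
11: 83393 = 11·7581 + 2
13: 83393 = 13·6414 + 11
17: 83393 = 17·4905 + 8
19: 83393 = 19·4389 + 2
23: 83393 = 23·3625 + 18
29: 83393 = 29·2875 + 18
31: 83393 = 31·2690 + 3
37: 83393 = 37·2253 + 32
41: 83393 = 41·2033 + 40
43: 83393 = 43·1939 + 16
47: 83393 = 47·1774 + 15
53: 83393 = 53·1573 + 24
59: 83393 = 59·1413 + 26
61: 83393 = 61·1367 + 6
67: 83393 = 67·1244 + 45
71: 83393 = 71·1174 + 39
73: 83393 = 73·1142 + 27
79: 83393 = 79·1055 + 48
83: 83393 = 83·1004 + 61
89: 83393 = 89·937

89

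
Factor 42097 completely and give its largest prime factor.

42097 = 11 · 3827
3827 = 43 · 89
89 is prime.
So 42097 = 11 · 43 · 89; the largest prime factor is 89.

89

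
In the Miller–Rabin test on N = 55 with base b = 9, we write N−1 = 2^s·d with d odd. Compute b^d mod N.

4

55 − 1 = 54 = 2^1 · 27, so d = 27.
9^1 ≡ 9 (mod 55)
9^2 ≡ 9^2 = 81 ≡ 26 (mod 55)
9^4 ≡ 26^2 = 676 ≡ 16 (mod 55)
9^8 ≡ 16^2 = 256 ≡ 36 (mod 55)
9^16 ≡ 36^2 = 1296 ≡ 31 (mod 55)
27 = 16 + 8 + 2 + 1 in binary powers of 2.
So 9^27 ≡ 31 · 36 · 26 · 9 ≡ 4 (mod 55).
Squaring chain: 4; never reaches −1, so base 9 is a Miller–Rabin witness that 55 is composite.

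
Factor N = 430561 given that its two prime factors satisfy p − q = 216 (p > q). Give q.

557

Since p = q + 216, we have 430561 = q(q + 216), so q² + 216q − 430561 = 0.
Discriminant: 216² + 4·430561 = 46656 + 1722244 = 1768900; √1768900 = 1330.
q = (−216 + 1330)/2 = 557, and p = q + 216 = 773.
Check: 557 · 773 = 430561.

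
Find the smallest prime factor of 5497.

23

5497 is odd.
Digit sum 25, not divisible by 3.
Ends in 7: not divisible by 5.
7: 5497 = 7·785 + 2
11: 5497 = 11·499 + 8
13: 5497 = 13·422 + 11
17: 5497 = 17·323 + 6
19: 5497 = 19·289 + 6
23: 5497 = 23·239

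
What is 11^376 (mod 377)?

11^1 ≡ 11 (mod 377)
11^2 ≡ 11^2 = 121 ≡ 121 (mod 377)
11^4 ≡ 121^2 = 14641 ≡ 315 (mod 377)
11^8 ≡ 315^2 = 99225 ≡ 74 (mod 377)
11^16 ≡ 74^2 = 5476 ≡ 198 (mod 377)
11^32 ≡ 198^2 = 39204 ≡ 373 (mod 377)
11^64 ≡ 373^2 = 139129 ≡ 16 (mod 377)
11^128 ≡ 16^2 = 256 ≡ 256 (mod 377)
11^256 ≡ 256^2 = 65536 ≡ 315 (mod 377)
376 = 256 + 64 + 32 + 16 + 8 in binary powers of 2.
So 11^376 ≡ 315 · 16 · 373 · 198 · 74 ≡ 81 (mod 377).
Since 81 ≠ 1, base 11 is a Fermat witness: 377 is composite.

81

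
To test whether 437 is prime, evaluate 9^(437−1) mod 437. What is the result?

234

9^1 ≡ 9 (mod 437)
9^2 ≡ 9^2 = 81 ≡ 81 (mod 437)
9^4 ≡ 81^2 = 6561 ≡ 6 (mod 437)
9^8 ≡ 6^2 = 36 ≡ 36 (mod 437)
9^16 ≡ 36^2 = 1296 ≡ 422 (mod 437)
9^32 ≡ 422^2 = 178084 ≡ 225 (mod 437)
9^64 ≡ 225^2 = 50625 ≡ 370 (mod 437)
9^128 ≡ 370^2 = 136900 ≡ 119 (mod 437)
9^256 ≡ 119^2 = 14161 ≡ 177 (mod 437)
436 = 256 + 128 + 32 + 16 + 4 in binary powers of 2.
So 9^436 ≡ 177 · 119 · 225 · 422 · 6 ≡ 234 (mod 437).
Since 234 ≠ 1, base 9 is a Fermat witness: 437 is composite.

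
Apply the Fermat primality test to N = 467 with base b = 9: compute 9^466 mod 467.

1

9^1 ≡ 9 (mod 467)
9^2 ≡ 9^2 = 81 ≡ 81 (mod 467)
9^4 ≡ 81^2 = 6561 ≡ 23 (mod 467)
9^8 ≡ 23^2 = 529 ≡ 62 (mod 467)
9^16 ≡ 62^2 = 3844 ≡ 108 (mod 467)
9^32 ≡ 108^2 = 11664 ≡ 456 (mod 467)
9^64 ≡ 456^2 = 207936 ≡ 121 (mod 467)
9^128 ≡ 121^2 = 14641 ≡ 164 (mod 467)
9^256 ≡ 164^2 = 26896 ≡ 277 (mod 467)
466 = 256 + 128 + 64 + 16 + 2 in binary powers of 2.
So 9^466 ≡ 277 · 164 · 121 · 108 · 81 ≡ 1 (mod 467).
Since the result is 1, base 9 gives no evidence that 467 is composite.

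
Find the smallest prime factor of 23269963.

23269963 is odd.
Digit sum 40, not divisible by 3.
Ends in 3: not divisible by 5.
7: 23269963 = 7·3324280 + 3
11: 23269963 = 11·2115451 + 2
13: 23269963 = 13·1789997 + 2
17: 23269963 = 17·1368821 + 6
19: 23269963 = 19·1224734 + 17
23: 23269963 = 23·1011737 + 12
29: 23269963 = 29·802412 + 15
31: 23269963 = 31·750643 + 30
37: 23269963 = 37·628917 + 34
41: 23269963 = 41·567560 + 3
43: 23269963 = 43·541161 + 40
47: 23269963 = 47·495105 + 28
53: 23269963 = 53·439055 + 48
59: 23269963 = 59·394406 + 9
61: 23269963 = 61·381474 + 49
67: 23269963 = 67·347312 + 59
71: 23269963 = 71·327745 + 68
73: 23269963 = 73·318766 + 45
79: 23269963 = 79·294556 + 39
83: 23269963 = 83·280361

83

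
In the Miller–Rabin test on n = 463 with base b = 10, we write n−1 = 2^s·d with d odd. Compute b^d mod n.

463 − 1 = 462 = 2^1 · 231, so d = 231.
10^1 ≡ 10 (mod 463)
10^2 ≡ 10^2 = 100 ≡ 100 (mod 463)
10^4 ≡ 100^2 = 10000 ≡ 277 (mod 463)
10^8 ≡ 277^2 = 76729 ≡ 334 (mod 463)
10^16 ≡ 334^2 = 111556 ≡ 436 (mod 463)
10^32 ≡ 436^2 = 190096 ≡ 266 (mod 463)
10^64 ≡ 266^2 = 70756 ≡ 380 (mod 463)
10^128 ≡ 380^2 = 144400 ≡ 407 (mod 463)
231 = 128 + 64 + 32 + 4 + 2 + 1 in binary powers of 2.
So 10^231 ≡ 407 · 380 · 266 · 277 · 100 · 10 ≡ 462 (mod 463).
Since 10^d ≡ 462 (mod 463), base 10 does not prove 463 composite.

462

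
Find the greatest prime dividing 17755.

67

17755 = 5 · 3551
3551 = 53 · 67
67 is prime.
So 17755 = 5 · 53 · 67; the largest prime factor is 67.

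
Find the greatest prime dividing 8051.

97

8051 = 83 · 97
97 is prime.
So 8051 = 83 · 97; the largest prime factor is 97.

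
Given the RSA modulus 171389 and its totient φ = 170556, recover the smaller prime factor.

φ(n) = (p−1)(q−1) = n − (p+q) + 1, so p + q = 171389 − 170556 + 1 = 834.
p and q are the roots of t² − 834t + 171389 = 0.
Discriminant: 834² − 4·171389 = 695556 − 685556 = 10000; √10000 = 100.
q = (834 − 100)/2 = 367, p = (834 + 100)/2 = 467.
Check: 367 · 467 = 171389.

367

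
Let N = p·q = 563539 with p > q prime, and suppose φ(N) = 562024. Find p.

φ(n) = (p−1)(q−1) = n − (p+q) + 1, so p + q = 563539 − 562024 + 1 = 1516.
p and q are the roots of t² − 1516t + 563539 = 0.
Discriminant: 1516² − 4·563539 = 2298256 − 2254156 = 44100; √44100 = 210.
q = (1516 − 210)/2 = 653, p = (1516 + 210)/2 = 863.
Check: 653 · 863 = 563539.

863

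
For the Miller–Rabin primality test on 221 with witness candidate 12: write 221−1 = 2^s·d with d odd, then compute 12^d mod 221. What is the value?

221 − 1 = 220 = 2^2 · 55, so d = 55.
12^1 ≡ 12 (mod 221)
12^2 ≡ 12^2 = 144 ≡ 144 (mod 221)
12^4 ≡ 144^2 = 20736 ≡ 183 (mod 221)
12^8 ≡ 183^2 = 33489 ≡ 118 (mod 221)
12^16 ≡ 118^2 = 13924 ≡ 1 (mod 221)
12^32 ≡ 1^2 = 1 ≡ 1 (mod 221)
55 = 32 + 16 + 4 + 2 + 1 in binary powers of 2.
So 12^55 ≡ 1 · 1 · 183 · 144 · 12 ≡ 194 (mod 221).
Squaring chain: 194 → 66; never reaches −1, so base 12 is a Miller–Rabin witness that 221 is composite.

194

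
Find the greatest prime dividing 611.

47

611 = 13 · 47
47 is prime.
So 611 = 13 · 47; the largest prime factor is 47.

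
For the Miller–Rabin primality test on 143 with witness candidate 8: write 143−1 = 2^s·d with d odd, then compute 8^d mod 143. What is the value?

143 − 1 = 142 = 2^1 · 71, so d = 71.
8^1 ≡ 8 (mod 143)
8^2 ≡ 8^2 = 64 ≡ 64 (mod 143)
8^4 ≡ 64^2 = 4096 ≡ 92 (mod 143)
8^8 ≡ 92^2 = 8464 ≡ 27 (mod 143)
8^16 ≡ 27^2 = 729 ≡ 14 (mod 143)
8^32 ≡ 14^2 = 196 ≡ 53 (mod 143)
8^64 ≡ 53^2 = 2809 ≡ 92 (mod 143)
71 = 64 + 4 + 2 + 1 in binary powers of 2.
So 8^71 ≡ 92 · 92 · 64 · 8 ≡ 96 (mod 143).
Squaring chain: 96; never reaches −1, so base 8 is a Miller–Rabin witness that 143 is composite.

96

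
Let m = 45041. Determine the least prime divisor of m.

45041 is odd.
Digit sum 14, not divisible by 3.
Ends in 1: not divisible by 5.
7: 45041 = 7·6434 + 3
11: 45041 = 11·4094 + 7
13: 45041 = 13·3464 + 9
17: 45041 = 17·2649 + 8
19: 45041 = 19·2370 + 11
23: 45041 = 23·1958 + 7
29: 45041 = 29·1553 + 4
31: 45041 = 31·1452 + 29
37: 45041 = 37·1217 + 12
41: 45041 = 41·1098 + 23
43: 45041 = 43·1047 + 20
47: 45041 = 47·958 + 15
53: 45041 = 53·849 + 44
59: 45041 = 59·763 + 24
61: 45041 = 61·738 + 23
67: 45041 = 67·672 + 17
71: 45041 = 71·634 + 27
73: 45041 = 73·617

73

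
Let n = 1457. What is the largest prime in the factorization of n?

47

1457 = 31 · 47
47 is prime.
So 1457 = 31 · 47; the largest prime factor is 47.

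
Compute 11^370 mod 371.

354

11^1 ≡ 11 (mod 371)
11^2 ≡ 11^2 = 121 ≡ 121 (mod 371)
11^4 ≡ 121^2 = 14641 ≡ 172 (mod 371)
11^8 ≡ 172^2 = 29584 ≡ 275 (mod 371)
11^16 ≡ 275^2 = 75625 ≡ 312 (mod 371)
11^32 ≡ 312^2 = 97344 ≡ 142 (mod 371)
11^64 ≡ 142^2 = 20164 ≡ 130 (mod 371)
11^128 ≡ 130^2 = 16900 ≡ 205 (mod 371)
11^256 ≡ 205^2 = 42025 ≡ 102 (mod 371)
370 = 256 + 64 + 32 + 16 + 2 in binary powers of 2.
So 11^370 ≡ 102 · 130 · 142 · 312 · 121 ≡ 354 (mod 371).
Since 354 ≠ 1, base 11 is a Fermat witness: 371 is composite.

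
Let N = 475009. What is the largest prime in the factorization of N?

97

475009 = 59 · 8051
8051 = 83 · 97
97 is prime.
So 475009 = 59 · 83 · 97; the largest prime factor is 97.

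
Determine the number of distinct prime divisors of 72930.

72930 = 2 · 36465
36465 = 3 · 12155
12155 = 5 · 2431
2431 = 11 · 221
221 = 13 · 17
72930 = 2 · 3 · 5 · 11 · 13 · 17, which has 6 distinct prime factors.

6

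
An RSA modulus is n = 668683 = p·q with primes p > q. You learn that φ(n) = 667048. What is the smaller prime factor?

797

φ(n) = (p−1)(q−1) = n − (p+q) + 1, so p + q = 668683 − 667048 + 1 = 1636.
p and q are the roots of t² − 1636t + 668683 = 0.
Discriminant: 1636² − 4·668683 = 2676496 − 2674732 = 1764; √1764 = 42.
q = (1636 − 42)/2 = 797, p = (1636 + 42)/2 = 839.
Check: 797 · 839 = 668683.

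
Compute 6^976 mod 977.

1

6^1 ≡ 6 (mod 977)
6^2 ≡ 6^2 = 36 ≡ 36 (mod 977)
6^4 ≡ 36^2 = 1296 ≡ 319 (mod 977)
6^8 ≡ 319^2 = 101761 ≡ 153 (mod 977)
6^16 ≡ 153^2 = 23409 ≡ 938 (mod 977)
6^32 ≡ 938^2 = 879844 ≡ 544 (mod 977)
6^64 ≡ 544^2 = 295936 ≡ 882 (mod 977)
6^128 ≡ 882^2 = 777924 ≡ 232 (mod 977)
6^256 ≡ 232^2 = 53824 ≡ 89 (mod 977)
6^512 ≡ 89^2 = 7921 ≡ 105 (mod 977)
976 = 512 + 256 + 128 + 64 + 16 in binary powers of 2.
So 6^976 ≡ 105 · 89 · 232 · 882 · 938 ≡ 1 (mod 977).
Since the result is 1, base 6 gives no evidence that 977 is composite.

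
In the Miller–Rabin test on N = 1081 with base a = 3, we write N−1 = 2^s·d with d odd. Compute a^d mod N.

1081 − 1 = 1080 = 2^3 · 135, so d = 135.
3^1 ≡ 3 (mod 1081)
3^2 ≡ 3^2 = 9 ≡ 9 (mod 1081)
3^4 ≡ 9^2 = 81 ≡ 81 (mod 1081)
3^8 ≡ 81^2 = 6561 ≡ 75 (mod 1081)
3^16 ≡ 75^2 = 5625 ≡ 220 (mod 1081)
3^32 ≡ 220^2 = 48400 ≡ 836 (mod 1081)
3^64 ≡ 836^2 = 698896 ≡ 570 (mod 1081)
3^128 ≡ 570^2 = 324900 ≡ 600 (mod 1081)
135 = 128 + 4 + 2 + 1 in binary powers of 2.
So 3^135 ≡ 600 · 81 · 9 · 3 ≡ 947 (mod 1081).
Squaring chain: 947 → 660 → 1038; never reaches −1, so base 3 is a Miller–Rabin witness that 1081 is composite.

947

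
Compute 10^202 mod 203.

10^1 ≡ 10 (mod 203)
10^2 ≡ 10^2 = 100 ≡ 100 (mod 203)
10^4 ≡ 100^2 = 10000 ≡ 53 (mod 203)
10^8 ≡ 53^2 = 2809 ≡ 170 (mod 203)
10^16 ≡ 170^2 = 28900 ≡ 74 (mod 203)
10^32 ≡ 74^2 = 5476 ≡ 198 (mod 203)
10^64 ≡ 198^2 = 39204 ≡ 25 (mod 203)
10^128 ≡ 25^2 = 625 ≡ 16 (mod 203)
202 = 128 + 64 + 8 + 2 in binary powers of 2.
So 10^202 ≡ 16 · 25 · 170 · 100 ≡ 109 (mod 203).
Since 109 ≠ 1, base 10 is a Fermat witness: 203 is composite.

109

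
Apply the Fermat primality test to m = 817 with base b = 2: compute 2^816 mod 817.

2^1 ≡ 2 (mod 817)
2^2 ≡ 2^2 = 4 ≡ 4 (mod 817)
2^4 ≡ 4^2 = 16 ≡ 16 (mod 817)
2^8 ≡ 16^2 = 256 ≡ 256 (mod 817)
2^16 ≡ 256^2 = 65536 ≡ 176 (mod 817)
2^32 ≡ 176^2 = 30976 ≡ 747 (mod 817)
2^64 ≡ 747^2 = 558009 ≡ 815 (mod 817)
2^128 ≡ 815^2 = 664225 ≡ 4 (mod 817)
2^256 ≡ 4^2 = 16 ≡ 16 (mod 817)
2^512 ≡ 16^2 = 256 ≡ 256 (mod 817)
816 = 512 + 256 + 32 + 16 in binary powers of 2.
So 2^816 ≡ 256 · 16 · 747 · 176 ≡ 102 (mod 817).
Since 102 ≠ 1, base 2 is a Fermat witness: 817 is composite.

102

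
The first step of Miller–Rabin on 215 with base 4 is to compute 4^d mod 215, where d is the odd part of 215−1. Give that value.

59

215 − 1 = 214 = 2^1 · 107, so d = 107.
4^1 ≡ 4 (mod 215)
4^2 ≡ 4^2 = 16 ≡ 16 (mod 215)
4^4 ≡ 16^2 = 256 ≡ 41 (mod 215)
4^8 ≡ 41^2 = 1681 ≡ 176 (mod 215)
4^16 ≡ 176^2 = 30976 ≡ 16 (mod 215)
4^32 ≡ 16^2 = 256 ≡ 41 (mod 215)
4^64 ≡ 41^2 = 1681 ≡ 176 (mod 215)
107 = 64 + 32 + 8 + 2 + 1 in binary powers of 2.
So 4^107 ≡ 176 · 41 · 176 · 16 · 4 ≡ 59 (mod 215).
Squaring chain: 59; never reaches −1, so base 4 is a Miller–Rabin witness that 215 is composite.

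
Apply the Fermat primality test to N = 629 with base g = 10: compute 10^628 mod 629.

565

10^1 ≡ 10 (mod 629)
10^2 ≡ 10^2 = 100 ≡ 100 (mod 629)
10^4 ≡ 100^2 = 10000 ≡ 565 (mod 629)
10^8 ≡ 565^2 = 319225 ≡ 322 (mod 629)
10^16 ≡ 322^2 = 103684 ≡ 528 (mod 629)
10^32 ≡ 528^2 = 278784 ≡ 137 (mod 629)
10^64 ≡ 137^2 = 18769 ≡ 528 (mod 629)
10^128 ≡ 528^2 = 278784 ≡ 137 (mod 629)
10^256 ≡ 137^2 = 18769 ≡ 528 (mod 629)
10^512 ≡ 528^2 = 278784 ≡ 137 (mod 629)
628 = 512 + 64 + 32 + 16 + 4 in binary powers of 2.
So 10^628 ≡ 137 · 528 · 137 · 528 · 565 ≡ 565 (mod 629).
Since 565 ≠ 1, base 10 is a Fermat witness: 629 is composite.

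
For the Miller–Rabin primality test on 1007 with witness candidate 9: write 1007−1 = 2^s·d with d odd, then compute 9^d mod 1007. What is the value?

1007 − 1 = 1006 = 2^1 · 503, so d = 503.
9^1 ≡ 9 (mod 1007)
9^2 ≡ 9^2 = 81 ≡ 81 (mod 1007)
9^4 ≡ 81^2 = 6561 ≡ 519 (mod 1007)
9^8 ≡ 519^2 = 269361 ≡ 492 (mod 1007)
9^16 ≡ 492^2 = 242064 ≡ 384 (mod 1007)
9^32 ≡ 384^2 = 147456 ≡ 434 (mod 1007)
9^64 ≡ 434^2 = 188356 ≡ 47 (mod 1007)
9^128 ≡ 47^2 = 2209 ≡ 195 (mod 1007)
9^256 ≡ 195^2 = 38025 ≡ 766 (mod 1007)
503 = 256 + 128 + 64 + 32 + 16 + 4 + 2 + 1 in binary powers of 2.
So 9^503 ≡ 766 · 195 · 47 · 434 · 384 · 519 · 81 · 9 ≡ 188 (mod 1007).
Squaring chain: 188; never reaches −1, so base 9 is a Miller–Rabin witness that 1007 is composite.

188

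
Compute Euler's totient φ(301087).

Factor: 301087 = 17 · 89 · 199.
φ(301087) = (17−1) · (89−1) · (199−1) = 16 · 88 · 198 = 278784.

278784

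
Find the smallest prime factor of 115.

5

115 is odd.
Digit sum 7, not divisible by 3.
Ends in 5: divisible by 5.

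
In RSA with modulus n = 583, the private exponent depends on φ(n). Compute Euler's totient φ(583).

Factor: 583 = 11 · 53.
φ(583) = (11−1) · (53−1) = 10 · 52 = 520.

520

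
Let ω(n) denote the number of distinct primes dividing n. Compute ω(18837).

4

18837 = 3^2 · 2093
2093 = 7 · 299
299 = 13 · 23
18837 = 3^2 · 7 · 13 · 23, which has 4 distinct prime factors.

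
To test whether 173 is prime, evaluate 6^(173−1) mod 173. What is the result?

1

6^1 ≡ 6 (mod 173)
6^2 ≡ 6^2 = 36 ≡ 36 (mod 173)
6^4 ≡ 36^2 = 1296 ≡ 85 (mod 173)
6^8 ≡ 85^2 = 7225 ≡ 132 (mod 173)
6^16 ≡ 132^2 = 17424 ≡ 124 (mod 173)
6^32 ≡ 124^2 = 15376 ≡ 152 (mod 173)
6^64 ≡ 152^2 = 23104 ≡ 95 (mod 173)
6^128 ≡ 95^2 = 9025 ≡ 29 (mod 173)
172 = 128 + 32 + 8 + 4 in binary powers of 2.
So 6^172 ≡ 29 · 152 · 132 · 85 ≡ 1 (mod 173).
Since the result is 1, base 6 gives no evidence that 173 is composite.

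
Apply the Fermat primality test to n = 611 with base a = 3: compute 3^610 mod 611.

3^1 ≡ 3 (mod 611)
3^2 ≡ 3^2 = 9 ≡ 9 (mod 611)
3^4 ≡ 9^2 = 81 ≡ 81 (mod 611)
3^8 ≡ 81^2 = 6561 ≡ 451 (mod 611)
3^16 ≡ 451^2 = 203401 ≡ 549 (mod 611)
3^32 ≡ 549^2 = 301401 ≡ 178 (mod 611)
3^64 ≡ 178^2 = 31684 ≡ 523 (mod 611)
3^128 ≡ 523^2 = 273529 ≡ 412 (mod 611)
3^256 ≡ 412^2 = 169744 ≡ 497 (mod 611)
3^512 ≡ 497^2 = 247009 ≡ 165 (mod 611)
610 = 512 + 64 + 32 + 2 in binary powers of 2.
So 3^610 ≡ 165 · 523 · 178 · 9 ≡ 341 (mod 611).
Since 341 ≠ 1, base 3 is a Fermat witness: 611 is composite.

341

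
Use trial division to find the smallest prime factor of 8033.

29

8033 is odd.
Digit sum 14, not divisible by 3.
Ends in 3: not divisible by 5.
7: 8033 = 7·1147 + 4
11: 8033 = 11·730 + 3
13: 8033 = 13·617 + 12
17: 8033 = 17·472 + 9
19: 8033 = 19·422 + 15
23: 8033 = 23·349 + 6
29: 8033 = 29·277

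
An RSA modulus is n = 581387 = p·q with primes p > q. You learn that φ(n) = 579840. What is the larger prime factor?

907

φ(n) = (p−1)(q−1) = n − (p+q) + 1, so p + q = 581387 − 579840 + 1 = 1548.
p and q are the roots of t² − 1548t + 581387 = 0.
Discriminant: 1548² − 4·581387 = 2396304 − 2325548 = 70756; √70756 = 266.
q = (1548 − 266)/2 = 641, p = (1548 + 266)/2 = 907.
Check: 641 · 907 = 581387.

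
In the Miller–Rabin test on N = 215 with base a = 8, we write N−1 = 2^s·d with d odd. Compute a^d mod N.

215 − 1 = 214 = 2^1 · 107, so d = 107.
8^1 ≡ 8 (mod 215)
8^2 ≡ 8^2 = 64 ≡ 64 (mod 215)
8^4 ≡ 64^2 = 4096 ≡ 11 (mod 215)
8^8 ≡ 11^2 = 121 ≡ 121 (mod 215)
8^16 ≡ 121^2 = 14641 ≡ 21 (mod 215)
8^32 ≡ 21^2 = 441 ≡ 11 (mod 215)
8^64 ≡ 11^2 = 121 ≡ 121 (mod 215)
107 = 64 + 32 + 8 + 2 + 1 in binary powers of 2.
So 8^107 ≡ 121 · 11 · 121 · 64 · 8 ≡ 22 (mod 215).
Squaring chain: 22; never reaches −1, so base 8 is a Miller–Rabin witness that 215 is composite.

22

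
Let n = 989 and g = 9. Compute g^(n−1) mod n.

439

9^1 ≡ 9 (mod 989)
9^2 ≡ 9^2 = 81 ≡ 81 (mod 989)
9^4 ≡ 81^2 = 6561 ≡ 627 (mod 989)
9^8 ≡ 627^2 = 393129 ≡ 496 (mod 989)
9^16 ≡ 496^2 = 246016 ≡ 744 (mod 989)
9^32 ≡ 744^2 = 553536 ≡ 685 (mod 989)
9^64 ≡ 685^2 = 469225 ≡ 439 (mod 989)
9^128 ≡ 439^2 = 192721 ≡ 855 (mod 989)
9^256 ≡ 855^2 = 731025 ≡ 154 (mod 989)
9^512 ≡ 154^2 = 23716 ≡ 969 (mod 989)
988 = 512 + 256 + 128 + 64 + 16 + 8 + 4 in binary powers of 2.
So 9^988 ≡ 969 · 154 · 855 · 439 · 744 · 496 · 627 ≡ 439 (mod 989).
Since 439 ≠ 1, base 9 is a Fermat witness: 989 is composite.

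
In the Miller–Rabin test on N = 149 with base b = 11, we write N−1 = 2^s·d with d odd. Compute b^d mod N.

105

149 − 1 = 148 = 2^2 · 37, so d = 37.
11^1 ≡ 11 (mod 149)
11^2 ≡ 11^2 = 121 ≡ 121 (mod 149)
11^4 ≡ 121^2 = 14641 ≡ 39 (mod 149)
11^8 ≡ 39^2 = 1521 ≡ 31 (mod 149)
11^16 ≡ 31^2 = 961 ≡ 67 (mod 149)
11^32 ≡ 67^2 = 4489 ≡ 19 (mod 149)
37 = 32 + 4 + 1 in binary powers of 2.
So 11^37 ≡ 19 · 39 · 11 ≡ 105 (mod 149).
Squaring chain: 105 → 148; reaches −1, so base 11 does not prove 149 composite.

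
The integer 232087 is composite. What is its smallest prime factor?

232087 is odd.
Digit sum 22, not divisible by 3.
Ends in 7: not divisible by 5.
7: 232087 = 7·33155 + 2
11: 232087 = 11·21098 + 9
13: 232087 = 13·17852 + 11
17: 232087 = 17·13652 + 3
19: 232087 = 19·12215 + 2
23: 232087 = 23·10090 + 17
29: 232087 = 29·8003

29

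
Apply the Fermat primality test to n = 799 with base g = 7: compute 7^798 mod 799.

7^1 ≡ 7 (mod 799)
7^2 ≡ 7^2 = 49 ≡ 49 (mod 799)
7^4 ≡ 49^2 = 2401 ≡ 4 (mod 799)
7^8 ≡ 4^2 = 16 ≡ 16 (mod 799)
7^16 ≡ 16^2 = 256 ≡ 256 (mod 799)
7^32 ≡ 256^2 = 65536 ≡ 18 (mod 799)
7^64 ≡ 18^2 = 324 ≡ 324 (mod 799)
7^128 ≡ 324^2 = 104976 ≡ 307 (mod 799)
7^256 ≡ 307^2 = 94249 ≡ 766 (mod 799)
7^512 ≡ 766^2 = 586756 ≡ 290 (mod 799)
798 = 512 + 256 + 16 + 8 + 4 + 2 in binary powers of 2.
So 7^798 ≡ 290 · 766 · 256 · 16 · 4 · 49 ≡ 773 (mod 799).
Since 773 ≠ 1, base 7 is a Fermat witness: 799 is composite.

773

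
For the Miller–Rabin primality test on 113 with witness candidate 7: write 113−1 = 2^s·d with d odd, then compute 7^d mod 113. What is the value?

113 − 1 = 112 = 2^4 · 7, so d = 7.
7^1 ≡ 7 (mod 113)
7^2 ≡ 7^2 = 49 ≡ 49 (mod 113)
7^4 ≡ 49^2 = 2401 ≡ 28 (mod 113)
7 = 4 + 2 + 1 in binary powers of 2.
So 7^7 ≡ 28 · 49 · 7 ≡ 112 (mod 113).
Since 7^d ≡ 112 (mod 113), base 7 does not prove 113 composite.

112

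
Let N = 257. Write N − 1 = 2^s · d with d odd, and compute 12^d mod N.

12

257 − 1 = 256 = 2^8 · 1, so d = 1.
12^1 ≡ 12 (mod 257)
1 = 1 in binary powers of 2.
So 12^1 ≡ 12 ≡ 12 (mod 257).
Squaring chain: 12 → 144 → 176 → 136 → 249 → 64 → 241 → 256; reaches −1, so base 12 does not prove 257 composite.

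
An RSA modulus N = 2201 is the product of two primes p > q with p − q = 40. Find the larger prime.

71

Since p = q + 40, we have 2201 = q(q + 40), so q² + 40q − 2201 = 0.
Discriminant: 40² + 4·2201 = 1600 + 8804 = 10404; √10404 = 102.
q = (−40 + 102)/2 = 31, and p = q + 40 = 71.
Check: 31 · 71 = 2201.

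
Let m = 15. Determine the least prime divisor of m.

15 is odd.
Digit sum 6, divisible by 3.

3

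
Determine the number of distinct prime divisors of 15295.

4

15295 = 5 · 3059
3059 = 7 · 437
437 = 19 · 23
15295 = 5 · 7 · 19 · 23, which has 4 distinct prime factors.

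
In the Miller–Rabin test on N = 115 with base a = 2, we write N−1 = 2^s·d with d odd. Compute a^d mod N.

27

115 − 1 = 114 = 2^1 · 57, so d = 57.
2^1 ≡ 2 (mod 115)
2^2 ≡ 2^2 = 4 ≡ 4 (mod 115)
2^4 ≡ 4^2 = 16 ≡ 16 (mod 115)
2^8 ≡ 16^2 = 256 ≡ 26 (mod 115)
2^16 ≡ 26^2 = 676 ≡ 101 (mod 115)
2^32 ≡ 101^2 = 10201 ≡ 81 (mod 115)
57 = 32 + 16 + 8 + 1 in binary powers of 2.
So 2^57 ≡ 81 · 101 · 26 · 2 ≡ 27 (mod 115).
Squaring chain: 27; never reaches −1, so base 2 is a Miller–Rabin witness that 115 is composite.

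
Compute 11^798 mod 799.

11^1 ≡ 11 (mod 799)
11^2 ≡ 11^2 = 121 ≡ 121 (mod 799)
11^4 ≡ 121^2 = 14641 ≡ 259 (mod 799)
11^8 ≡ 259^2 = 67081 ≡ 764 (mod 799)
11^16 ≡ 764^2 = 583696 ≡ 426 (mod 799)
11^32 ≡ 426^2 = 181476 ≡ 103 (mod 799)
11^64 ≡ 103^2 = 10609 ≡ 222 (mod 799)
11^128 ≡ 222^2 = 49284 ≡ 545 (mod 799)
11^256 ≡ 545^2 = 297025 ≡ 596 (mod 799)
11^512 ≡ 596^2 = 355216 ≡ 460 (mod 799)
798 = 512 + 256 + 16 + 8 + 4 + 2 in binary powers of 2.
So 11^798 ≡ 460 · 596 · 426 · 764 · 259 · 121 ≡ 332 (mod 799).
Since 332 ≠ 1, base 11 is a Fermat witness: 799 is composite.

332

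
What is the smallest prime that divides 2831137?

31

2831137 is odd.
Digit sum 25, not divisible by 3.
Ends in 7: not divisible by 5.
7: 2831137 = 7·404448 + 1
11: 2831137 = 11·257376 + 1
13: 2831137 = 13·217779 + 10
17: 2831137 = 17·166537 + 8
19: 2831137 = 19·149007 + 4
23: 2831137 = 23·123092 + 21
29: 2831137 = 29·97625 + 12
31: 2831137 = 31·91327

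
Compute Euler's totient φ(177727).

Factor: 177727 = 11 · 107 · 151.
φ(177727) = (11−1) · (107−1) · (151−1) = 10 · 106 · 150 = 159000.

159000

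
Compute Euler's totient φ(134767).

Factor: 134767 = 19 · 41 · 173.
φ(134767) = (19−1) · (41−1) · (173−1) = 18 · 40 · 172 = 123840.

123840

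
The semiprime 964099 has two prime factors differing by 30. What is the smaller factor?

967

Since p = q + 30, we have 964099 = q(q + 30), so q² + 30q − 964099 = 0.
Discriminant: 30² + 4·964099 = 900 + 3856396 = 3857296; √3857296 = 1964.
q = (−30 + 1964)/2 = 967, and p = q + 30 = 997.
Check: 967 · 997 = 964099.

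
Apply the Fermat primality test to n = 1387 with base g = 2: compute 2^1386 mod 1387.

1

2^1 ≡ 2 (mod 1387)
2^2 ≡ 2^2 = 4 ≡ 4 (mod 1387)
2^4 ≡ 4^2 = 16 ≡ 16 (mod 1387)
2^8 ≡ 16^2 = 256 ≡ 256 (mod 1387)
2^16 ≡ 256^2 = 65536 ≡ 347 (mod 1387)
2^32 ≡ 347^2 = 120409 ≡ 1127 (mod 1387)
2^64 ≡ 1127^2 = 1270129 ≡ 1024 (mod 1387)
2^128 ≡ 1024^2 = 1048576 ≡ 4 (mod 1387)
2^256 ≡ 4^2 = 16 ≡ 16 (mod 1387)
2^512 ≡ 16^2 = 256 ≡ 256 (mod 1387)
2^1024 ≡ 256^2 = 65536 ≡ 347 (mod 1387)
1386 = 1024 + 256 + 64 + 32 + 8 + 2 in binary powers of 2.
So 2^1386 ≡ 347 · 16 · 1024 · 1127 · 256 · 4 ≡ 1 (mod 1387).
Since the result is 1, base 2 gives no evidence that 1387 is composite.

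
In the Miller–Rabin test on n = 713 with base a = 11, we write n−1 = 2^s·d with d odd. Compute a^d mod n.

713 − 1 = 712 = 2^3 · 89, so d = 89.
11^1 ≡ 11 (mod 713)
11^2 ≡ 11^2 = 121 ≡ 121 (mod 713)
11^4 ≡ 121^2 = 14641 ≡ 381 (mod 713)
11^8 ≡ 381^2 = 145161 ≡ 422 (mod 713)
11^16 ≡ 422^2 = 178084 ≡ 547 (mod 713)
11^32 ≡ 547^2 = 299209 ≡ 462 (mod 713)
11^64 ≡ 462^2 = 213444 ≡ 257 (mod 713)
89 = 64 + 16 + 8 + 1 in binary powers of 2.
So 11^89 ≡ 257 · 547 · 422 · 11 ≡ 172 (mod 713).
Squaring chain: 172 → 351 → 565; never reaches −1, so base 11 is a Miller–Rabin witness that 713 is composite.

172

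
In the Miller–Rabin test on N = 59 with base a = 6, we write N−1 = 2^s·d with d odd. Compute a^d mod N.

58

59 − 1 = 58 = 2^1 · 29, so d = 29.
6^1 ≡ 6 (mod 59)
6^2 ≡ 6^2 = 36 ≡ 36 (mod 59)
6^4 ≡ 36^2 = 1296 ≡ 57 (mod 59)
6^8 ≡ 57^2 = 3249 ≡ 4 (mod 59)
6^16 ≡ 4^2 = 16 ≡ 16 (mod 59)
29 = 16 + 8 + 4 + 1 in binary powers of 2.
So 6^29 ≡ 16 · 4 · 57 · 6 ≡ 58 (mod 59).
Since 6^d ≡ 58 (mod 59), base 6 does not prove 59 composite.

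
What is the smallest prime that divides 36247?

36247 is odd.
Digit sum 22, not divisible by 3.
Ends in 7: not divisible by 5.
7: 36247 = 7·5178 + 1
11: 36247 = 11·3295 + 2
13: 36247 = 13·2788 + 3
17: 36247 = 17·2132 + 3
19: 36247 = 19·1907 + 14
23: 36247 = 23·1575 + 22
29: 36247 = 29·1249 + 26
31: 36247 = 31·1169 + 8
37: 36247 = 37·979 + 24
41: 36247 = 41·884 + 3
43: 36247 = 43·842 + 41
47: 36247 = 47·771 + 10
53: 36247 = 53·683 + 48
59: 36247 = 59·614 + 21
61: 36247 = 61·594 + 13
67: 36247 = 67·541

67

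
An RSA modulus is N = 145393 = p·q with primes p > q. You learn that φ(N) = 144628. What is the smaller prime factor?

φ(n) = (p−1)(q−1) = n − (p+q) + 1, so p + q = 145393 − 144628 + 1 = 766.
p and q are the roots of t² − 766t + 145393 = 0.
Discriminant: 766² − 4·145393 = 586756 − 581572 = 5184; √5184 = 72.
q = (766 − 72)/2 = 347, p = (766 + 72)/2 = 419.
Check: 347 · 419 = 145393.

347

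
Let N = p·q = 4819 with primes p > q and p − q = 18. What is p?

Since p = q + 18, we have 4819 = q(q + 18), so q² + 18q − 4819 = 0.
Discriminant: 18² + 4·4819 = 324 + 19276 = 19600; √19600 = 140.
q = (−18 + 140)/2 = 61, and p = q + 18 = 79.
Check: 61 · 79 = 4819.

79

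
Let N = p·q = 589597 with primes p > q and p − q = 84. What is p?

Since p = q + 84, we have 589597 = q(q + 84), so q² + 84q − 589597 = 0.
Discriminant: 84² + 4·589597 = 7056 + 2358388 = 2365444; √2365444 = 1538.
q = (−84 + 1538)/2 = 727, and p = q + 84 = 811.
Check: 727 · 811 = 589597.

811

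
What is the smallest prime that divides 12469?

12469 is odd.
Digit sum 22, not divisible by 3.
Ends in 9: not divisible by 5.
7: 12469 = 7·1781 + 2
11: 12469 = 11·1133 + 6
13: 12469 = 13·959 + 2
17: 12469 = 17·733 + 8
19: 12469 = 19·656 + 5
23: 12469 = 23·542 + 3
29: 12469 = 29·429 + 28
31: 12469 = 31·402 + 7
37: 12469 = 37·337

37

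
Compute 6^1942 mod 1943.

1089

6^1 ≡ 6 (mod 1943)
6^2 ≡ 6^2 = 36 ≡ 36 (mod 1943)
6^4 ≡ 36^2 = 1296 ≡ 1296 (mod 1943)
6^8 ≡ 1296^2 = 1679616 ≡ 864 (mod 1943)
6^16 ≡ 864^2 = 746496 ≡ 384 (mod 1943)
6^32 ≡ 384^2 = 147456 ≡ 1731 (mod 1943)
6^64 ≡ 1731^2 = 2996361 ≡ 255 (mod 1943)
6^128 ≡ 255^2 = 65025 ≡ 906 (mod 1943)
6^256 ≡ 906^2 = 820836 ≡ 890 (mod 1943)
6^512 ≡ 890^2 = 792100 ≡ 1299 (mod 1943)
6^1024 ≡ 1299^2 = 1687401 ≡ 877 (mod 1943)
1942 = 1024 + 512 + 256 + 128 + 16 + 4 + 2 in binary powers of 2.
So 6^1942 ≡ 877 · 1299 · 890 · 906 · 384 · 1296 · 36 ≡ 1089 (mod 1943).
Since 1089 ≠ 1, base 6 is a Fermat witness: 1943 is composite.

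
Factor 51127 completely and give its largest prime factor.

51127 = 29 · 1763
1763 = 41 · 43
43 is prime.
So 51127 = 29 · 41 · 43; the largest prime factor is 43.

43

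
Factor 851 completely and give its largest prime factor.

37

851 = 23 · 37
37 is prime.
So 851 = 23 · 37; the largest prime factor is 37.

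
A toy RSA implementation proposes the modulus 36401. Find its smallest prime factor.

36401 is odd.
Digit sum 14, not divisible by 3.
Ends in 1: not divisible by 5.
7: 36401 = 7·5200 + 1
11: 36401 = 11·3309 + 2
13: 36401 = 13·2800 + 1
17: 36401 = 17·2141 + 4
19: 36401 = 19·1915 + 16
23: 36401 = 23·1582 + 15
29: 36401 = 29·1255 + 6
31: 36401 = 31·1174 + 7
37: 36401 = 37·983 + 30
41: 36401 = 41·887 + 34
43: 36401 = 43·846 + 23
47: 36401 = 47·774 + 23
53: 36401 = 53·686 + 43
59: 36401 = 59·616 + 57
61: 36401 = 61·596 + 45
67: 36401 = 67·543 + 20
71: 36401 = 71·512 + 49
73: 36401 = 73·498 + 47
79: 36401 = 79·460 + 61
83: 36401 = 83·438 + 47
89: 36401 = 89·409

89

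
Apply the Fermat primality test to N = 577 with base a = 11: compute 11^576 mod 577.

11^1 ≡ 11 (mod 577)
11^2 ≡ 11^2 = 121 ≡ 121 (mod 577)
11^4 ≡ 121^2 = 14641 ≡ 216 (mod 577)
11^8 ≡ 216^2 = 46656 ≡ 496 (mod 577)
11^16 ≡ 496^2 = 246016 ≡ 214 (mod 577)
11^32 ≡ 214^2 = 45796 ≡ 213 (mod 577)
11^64 ≡ 213^2 = 45369 ≡ 363 (mod 577)
11^128 ≡ 363^2 = 131769 ≡ 213 (mod 577)
11^256 ≡ 213^2 = 45369 ≡ 363 (mod 577)
11^512 ≡ 363^2 = 131769 ≡ 213 (mod 577)
576 = 512 + 64 in binary powers of 2.
So 11^576 ≡ 213 · 363 ≡ 1 (mod 577).
Since the result is 1, base 11 gives no evidence that 577 is composite.

1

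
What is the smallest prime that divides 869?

869 is odd.
Digit sum 23, not divisible by 3.
Ends in 9: not divisible by 5.
7: 869 = 7·124 + 1
11: 869 = 11·79

11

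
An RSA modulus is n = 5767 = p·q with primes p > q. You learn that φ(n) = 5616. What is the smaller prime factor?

73

φ(n) = (p−1)(q−1) = n − (p+q) + 1, so p + q = 5767 − 5616 + 1 = 152.
p and q are the roots of t² − 152t + 5767 = 0.
Discriminant: 152² − 4·5767 = 23104 − 23068 = 36; √36 = 6.
q = (152 − 6)/2 = 73, p = (152 + 6)/2 = 79.
Check: 73 · 79 = 5767.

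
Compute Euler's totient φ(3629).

Factor: 3629 = 19 · 191.
φ(3629) = (19−1) · (191−1) = 18 · 190 = 3420.

3420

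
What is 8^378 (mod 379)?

8^1 ≡ 8 (mod 379)
8^2 ≡ 8^2 = 64 ≡ 64 (mod 379)
8^4 ≡ 64^2 = 4096 ≡ 306 (mod 379)
8^8 ≡ 306^2 = 93636 ≡ 23 (mod 379)
8^16 ≡ 23^2 = 529 ≡ 150 (mod 379)
8^32 ≡ 150^2 = 22500 ≡ 139 (mod 379)
8^64 ≡ 139^2 = 19321 ≡ 371 (mod 379)
8^128 ≡ 371^2 = 137641 ≡ 64 (mod 379)
8^256 ≡ 64^2 = 4096 ≡ 306 (mod 379)
378 = 256 + 64 + 32 + 16 + 8 + 2 in binary powers of 2.
So 8^378 ≡ 306 · 371 · 139 · 150 · 23 · 64 ≡ 1 (mod 379).
Since the result is 1, base 8 gives no evidence that 379 is composite.

1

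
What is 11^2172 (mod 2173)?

11^1 ≡ 11 (mod 2173)
11^2 ≡ 11^2 = 121 ≡ 121 (mod 2173)
11^4 ≡ 121^2 = 14641 ≡ 1603 (mod 2173)
11^8 ≡ 1603^2 = 2569609 ≡ 1123 (mod 2173)
11^16 ≡ 1123^2 = 1261129 ≡ 789 (mod 2173)
11^32 ≡ 789^2 = 622521 ≡ 1043 (mod 2173)
11^64 ≡ 1043^2 = 1087849 ≡ 1349 (mod 2173)
11^128 ≡ 1349^2 = 1819801 ≡ 1000 (mod 2173)
11^256 ≡ 1000^2 = 1000000 ≡ 420 (mod 2173)
11^512 ≡ 420^2 = 176400 ≡ 387 (mod 2173)
11^1024 ≡ 387^2 = 149769 ≡ 2005 (mod 2173)
11^2048 ≡ 2005^2 = 4020025 ≡ 2148 (mod 2173)
2172 = 2048 + 64 + 32 + 16 + 8 + 4 in binary powers of 2.
So 11^2172 ≡ 2148 · 1349 · 1043 · 789 · 1123 · 1603 ≡ 1950 (mod 2173).
Since 1950 ≠ 1, base 11 is a Fermat witness: 2173 is composite.

1950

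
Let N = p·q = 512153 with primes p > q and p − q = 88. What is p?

761

Since p = q + 88, we have 512153 = q(q + 88), so q² + 88q − 512153 = 0.
Discriminant: 88² + 4·512153 = 7744 + 2048612 = 2056356; √2056356 = 1434.
q = (−88 + 1434)/2 = 673, and p = q + 88 = 761.
Check: 673 · 761 = 512153.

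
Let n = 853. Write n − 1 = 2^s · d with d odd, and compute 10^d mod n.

1

853 − 1 = 852 = 2^2 · 213, so d = 213.
10^1 ≡ 10 (mod 853)
10^2 ≡ 10^2 = 100 ≡ 100 (mod 853)
10^4 ≡ 100^2 = 10000 ≡ 617 (mod 853)
10^8 ≡ 617^2 = 380689 ≡ 251 (mod 853)
10^16 ≡ 251^2 = 63001 ≡ 732 (mod 853)
10^32 ≡ 732^2 = 535824 ≡ 140 (mod 853)
10^64 ≡ 140^2 = 19600 ≡ 834 (mod 853)
10^128 ≡ 834^2 = 695556 ≡ 361 (mod 853)
213 = 128 + 64 + 16 + 4 + 1 in binary powers of 2.
So 10^213 ≡ 361 · 834 · 732 · 617 · 10 ≡ 1 (mod 853).
Since 10^d ≡ 1 (mod 853), base 10 does not prove 853 composite.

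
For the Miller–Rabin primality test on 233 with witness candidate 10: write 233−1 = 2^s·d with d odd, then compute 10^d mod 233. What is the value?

233 − 1 = 232 = 2^3 · 29, so d = 29.
10^1 ≡ 10 (mod 233)
10^2 ≡ 10^2 = 100 ≡ 100 (mod 233)
10^4 ≡ 100^2 = 10000 ≡ 214 (mod 233)
10^8 ≡ 214^2 = 45796 ≡ 128 (mod 233)
10^16 ≡ 128^2 = 16384 ≡ 74 (mod 233)
29 = 16 + 8 + 4 + 1 in binary powers of 2.
So 10^29 ≡ 74 · 128 · 214 · 10 ≡ 12 (mod 233).
Squaring chain: 12 → 144 → 232; reaches −1, so base 10 does not prove 233 composite.

12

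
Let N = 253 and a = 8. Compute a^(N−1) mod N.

8^1 ≡ 8 (mod 253)
8^2 ≡ 8^2 = 64 ≡ 64 (mod 253)
8^4 ≡ 64^2 = 4096 ≡ 48 (mod 253)
8^8 ≡ 48^2 = 2304 ≡ 27 (mod 253)
8^16 ≡ 27^2 = 729 ≡ 223 (mod 253)
8^32 ≡ 223^2 = 49729 ≡ 141 (mod 253)
8^64 ≡ 141^2 = 19881 ≡ 147 (mod 253)
8^128 ≡ 147^2 = 21609 ≡ 104 (mod 253)
252 = 128 + 64 + 32 + 16 + 8 + 4 in binary powers of 2.
So 8^252 ≡ 104 · 147 · 141 · 223 · 27 · 48 ≡ 141 (mod 253).
Since 141 ≠ 1, base 8 is a Fermat witness: 253 is composite.

141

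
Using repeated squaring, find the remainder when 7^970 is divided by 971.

1

7^1 ≡ 7 (mod 971)
7^2 ≡ 7^2 = 49 ≡ 49 (mod 971)
7^4 ≡ 49^2 = 2401 ≡ 459 (mod 971)
7^8 ≡ 459^2 = 210681 ≡ 945 (mod 971)
7^16 ≡ 945^2 = 893025 ≡ 676 (mod 971)
7^32 ≡ 676^2 = 456976 ≡ 606 (mod 971)
7^64 ≡ 606^2 = 367236 ≡ 198 (mod 971)
7^128 ≡ 198^2 = 39204 ≡ 364 (mod 971)
7^256 ≡ 364^2 = 132496 ≡ 440 (mod 971)
7^512 ≡ 440^2 = 193600 ≡ 371 (mod 971)
970 = 512 + 256 + 128 + 64 + 8 + 2 in binary powers of 2.
So 7^970 ≡ 371 · 440 · 364 · 198 · 945 · 49 ≡ 1 (mod 971).
Since the result is 1, base 7 gives no evidence that 971 is composite.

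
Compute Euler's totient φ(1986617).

Factor: 1986617 = 67 · 149 · 199.
φ(1986617) = (67−1) · (149−1) · (199−1) = 66 · 148 · 198 = 1934064.

1934064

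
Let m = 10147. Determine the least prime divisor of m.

73

10147 is odd.
Digit sum 13, not divisible by 3.
Ends in 7: not divisible by 5.
7: 10147 = 7·1449 + 4
11: 10147 = 11·922 + 5
13: 10147 = 13·780 + 7
17: 10147 = 17·596 + 15
19: 10147 = 19·534 + 1
23: 10147 = 23·441 + 4
29: 10147 = 29·349 + 26
31: 10147 = 31·327 + 10
37: 10147 = 37·274 + 9
41: 10147 = 41·247 + 20
43: 10147 = 43·235 + 42
47: 10147 = 47·215 + 42
53: 10147 = 53·191 + 24
59: 10147 = 59·171 + 58
61: 10147 = 61·166 + 21
67: 10147 = 67·151 + 30
71: 10147 = 71·142 + 65
73: 10147 = 73·139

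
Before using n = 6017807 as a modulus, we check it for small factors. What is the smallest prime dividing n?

6017807 is odd.
Digit sum 29, not divisible by 3.
Ends in 7: not divisible by 5.
7: 6017807 = 7·859686 + 5
11: 6017807 = 11·547073 + 4
13: 6017807 = 13·462908 + 3
17: 6017807 = 17·353988 + 11
19: 6017807 = 19·316726 + 13
23: 6017807 = 23·261643 + 18
29: 6017807 = 29·207510 + 17
31: 6017807 = 31·194122 + 25
37: 6017807 = 37·162643 + 16
41: 6017807 = 41·146775 + 32
43: 6017807 = 43·139949

43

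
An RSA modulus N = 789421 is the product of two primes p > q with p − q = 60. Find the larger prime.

Since p = q + 60, we have 789421 = q(q + 60), so q² + 60q − 789421 = 0.
Discriminant: 60² + 4·789421 = 3600 + 3157684 = 3161284; √3161284 = 1778.
q = (−60 + 1778)/2 = 859, and p = q + 60 = 919.
Check: 859 · 919 = 789421.

919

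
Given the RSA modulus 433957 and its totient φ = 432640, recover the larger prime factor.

φ(n) = (p−1)(q−1) = n − (p+q) + 1, so p + q = 433957 − 432640 + 1 = 1318.
p and q are the roots of t² − 1318t + 433957 = 0.
Discriminant: 1318² − 4·433957 = 1737124 − 1735828 = 1296; √1296 = 36.
q = (1318 − 36)/2 = 641, p = (1318 + 36)/2 = 677.
Check: 641 · 677 = 433957.

677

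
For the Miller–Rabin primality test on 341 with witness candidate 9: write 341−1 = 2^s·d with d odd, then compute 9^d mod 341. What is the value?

67

341 − 1 = 340 = 2^2 · 85, so d = 85.
9^1 ≡ 9 (mod 341)
9^2 ≡ 9^2 = 81 ≡ 81 (mod 341)
9^4 ≡ 81^2 = 6561 ≡ 82 (mod 341)
9^8 ≡ 82^2 = 6724 ≡ 245 (mod 341)
9^16 ≡ 245^2 = 60025 ≡ 9 (mod 341)
9^32 ≡ 9^2 = 81 ≡ 81 (mod 341)
9^64 ≡ 81^2 = 6561 ≡ 82 (mod 341)
85 = 64 + 16 + 4 + 1 in binary powers of 2.
So 9^85 ≡ 82 · 9 · 82 · 9 ≡ 67 (mod 341).
Squaring chain: 67 → 56; never reaches −1, so base 9 is a Miller–Rabin witness that 341 is composite.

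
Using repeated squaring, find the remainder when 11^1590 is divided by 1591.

1000

11^1 ≡ 11 (mod 1591)
11^2 ≡ 11^2 = 121 ≡ 121 (mod 1591)
11^4 ≡ 121^2 = 14641 ≡ 322 (mod 1591)
11^8 ≡ 322^2 = 103684 ≡ 269 (mod 1591)
11^16 ≡ 269^2 = 72361 ≡ 766 (mod 1591)
11^32 ≡ 766^2 = 586756 ≡ 1268 (mod 1591)
11^64 ≡ 1268^2 = 1607824 ≡ 914 (mod 1591)
11^128 ≡ 914^2 = 835396 ≡ 121 (mod 1591)
11^256 ≡ 121^2 = 14641 ≡ 322 (mod 1591)
11^512 ≡ 322^2 = 103684 ≡ 269 (mod 1591)
11^1024 ≡ 269^2 = 72361 ≡ 766 (mod 1591)
1590 = 1024 + 512 + 32 + 16 + 4 + 2 in binary powers of 2.
So 11^1590 ≡ 766 · 269 · 1268 · 766 · 322 · 121 ≡ 1000 (mod 1591).
Since 1000 ≠ 1, base 11 is a Fermat witness: 1591 is composite.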